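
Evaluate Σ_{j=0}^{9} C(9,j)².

48620

Σ C(9,j)² is the coefficient of x^9 in (1+x)^9(1+x)^9 = (1+x)^18, i.e. C(18,9) = 48620.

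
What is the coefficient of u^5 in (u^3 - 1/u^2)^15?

6435

General term: C(15,j)·(u^3)^j·(-1/u^2)^(15-j), with u-exponent 3j − 2(15−j) = 5j − 30.
Set 5j − 30 = 5: j = 7.
C(15,7) = 6435; 1^7 = 1; (-1)^8 = 1.
Coefficient = 6435 · 1 · 1 = 6435.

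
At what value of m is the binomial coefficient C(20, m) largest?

10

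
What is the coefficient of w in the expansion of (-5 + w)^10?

-19531250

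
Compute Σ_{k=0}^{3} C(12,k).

299

1 + 12 + 66 + 220 = 299.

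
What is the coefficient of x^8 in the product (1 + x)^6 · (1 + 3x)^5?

12645

Coefficient of x^8 = Σ_{j} C(6,j)·1^j·C(5,8-j)·3^(8-j) for j from 3 to 6.
= 4860 + 6075 + 1620 + 90 = 12645.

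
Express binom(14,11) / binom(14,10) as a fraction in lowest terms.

C(n,k+1)/C(n,k) = (n−k)/(k+1) = (14−10)/(10+1) = 4/11.

4/11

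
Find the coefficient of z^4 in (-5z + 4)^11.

3379200000

The general term is C(11,j)·(-5z)^j·(4)^(11-j); the z^4 term has j = 4.
C(11,4) = 330.
Coefficient = C(11,4) · (-5)^4 · 4^7 = 330 · 625 · 16384 = 3379200000.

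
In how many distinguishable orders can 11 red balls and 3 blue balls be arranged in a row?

364

Choose positions for the red balls: C(14,11) = 364.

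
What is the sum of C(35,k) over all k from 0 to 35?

Setting x = 1 in (1+x)^35 gives Σ C(35,k) = 2^35 = 34359738368.

34359738368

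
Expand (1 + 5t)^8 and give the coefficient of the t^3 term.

7000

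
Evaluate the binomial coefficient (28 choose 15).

C(28,15) = C(28,13) by symmetry.
C(28,13) = (28·27·26·25·24·23·22·21·20·19·18·17·16) / 13! = 233153109116928000 / 6227020800 = 37442160.

37442160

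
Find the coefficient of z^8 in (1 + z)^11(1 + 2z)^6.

220165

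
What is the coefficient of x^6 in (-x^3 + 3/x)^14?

General term: C(14,j)·(-x^3)^j·(3/x)^(14-j), with x-exponent 3j − 1(14−j) = 4j − 14.
Set 4j − 14 = 6: j = 5.
C(14,5) = 2002; (-1)^5 = -1; 3^9 = 19683.
Coefficient = 2002 · (-1) · 19683 = -39405366.

-39405366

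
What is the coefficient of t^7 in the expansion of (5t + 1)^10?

9375000

The general term is C(10,j)·(5t)^j·(1)^(10-j); the t^7 term has j = 7.
C(10,7) = 120.
Coefficient = C(10,7) · 5^7 = 120 · 78125 = 9375000.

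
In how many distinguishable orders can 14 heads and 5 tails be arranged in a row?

Choose positions for the heads: C(19,14) = 11628.

11628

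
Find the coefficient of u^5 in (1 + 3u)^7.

5103

The general term is C(7,j)·(1)^j·(3u)^(7-j); the u^5 term has j = 2.
C(7,2) = 21.
Coefficient = C(7,2) · 3^5 = 21 · 243 = 5103.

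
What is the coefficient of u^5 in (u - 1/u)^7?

-7

General term: C(7,j)·(u)^j·(-1/u)^(7-j), with u-exponent 1j − 1(7−j) = 2j − 7.
Set 2j − 7 = 5: j = 6.
C(7,6) = 7; 1^6 = 1; (-1)^1 = -1.
Coefficient = 7 · 1 · (-1) = -7.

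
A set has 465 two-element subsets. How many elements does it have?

n(n−1)/2 = 465 ⇒ n(n−1) = 930. Since 31·30 = 930, n = 31.

31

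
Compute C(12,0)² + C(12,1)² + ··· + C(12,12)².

Σ C(12,j)² is the coefficient of x^12 in (1+x)^12(1+x)^12 = (1+x)^24, i.e. C(24,12) = 2704156.

2704156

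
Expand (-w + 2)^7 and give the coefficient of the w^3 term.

The general term is C(7,j)·(-w)^j·(2)^(7-j); the w^3 term has j = 3.
C(7,3) = 35.
Coefficient = C(7,3) · (-1)^3 · 2^4 = 35 · (-1) · 16 = -560.

-560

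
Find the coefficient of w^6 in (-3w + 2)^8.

81648

The general term is C(8,j)·(-3w)^j·(2)^(8-j); the w^6 term has j = 6.
C(8,6) = 28.
Coefficient = C(8,6) · (-3)^6 · 2^2 = 28 · 729 · 4 = 81648.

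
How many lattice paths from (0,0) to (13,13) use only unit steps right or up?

Each path is a sequence of 26 steps with 13 rights: C(26,13) = 10400600.

10400600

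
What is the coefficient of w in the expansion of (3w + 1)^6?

The general term is C(6,j)·(3w)^j·(1)^(6-j); the w^1 term has j = 1.
C(6,1) = 6.
Coefficient = C(6,1) · 3^1 = 6 · 3 = 18.

18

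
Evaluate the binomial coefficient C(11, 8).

165

C(11,8) = C(11,3) by symmetry.
C(11,3) = (11·10·9) / 3! = 990 / 6 = 165.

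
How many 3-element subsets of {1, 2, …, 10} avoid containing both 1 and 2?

112

All 3-subsets: C(10,3) = 120. Those containing both fixed elements: C(8,1) = 8.
120 − 8 = 112.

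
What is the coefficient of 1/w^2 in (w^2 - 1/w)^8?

General term: C(8,j)·(w^2)^j·(-1/w)^(8-j), with w-exponent 2j − 1(8−j) = 3j − 8.
Set 3j − 8 = -2: j = 2.
C(8,2) = 28; 1^2 = 1; (-1)^6 = 1.
Coefficient = 28 · 1 · 1 = 28.

28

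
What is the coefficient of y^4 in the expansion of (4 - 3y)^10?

69672960

The general term is C(10,j)·(4)^j·(-3y)^(10-j); the y^4 term has j = 6.
C(10,6) = 210.
Coefficient = C(10,6) · 4^6 · (-3)^4 = 210 · 4096 · 81 = 69672960.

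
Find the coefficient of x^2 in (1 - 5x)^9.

The general term is C(9,j)·(1)^j·(-5x)^(9-j); the x^2 term has j = 7.
C(9,7) = 36.
Coefficient = C(9,7) · (-5)^2 = 36 · 25 = 900.

900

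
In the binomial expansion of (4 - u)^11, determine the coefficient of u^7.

-84480

The general term is C(11,j)·(4)^j·(-u)^(11-j); the u^7 term has j = 4.
C(11,4) = 330.
Coefficient = C(11,4) · 4^4 · (-1)^7 = 330 · 256 · (-1) = -84480.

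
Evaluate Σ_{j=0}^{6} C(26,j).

313912

1 + 26 + 325 + 2600 + 14950 + 65780 + 230230 = 313912.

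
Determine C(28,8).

3108105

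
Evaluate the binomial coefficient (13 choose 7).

C(13,7) = C(13,6) by symmetry.
C(13,6) = (13·12·11·10·9·8) / 6! = 1235520 / 720 = 1716.

1716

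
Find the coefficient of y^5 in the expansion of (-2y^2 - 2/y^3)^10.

General term: C(10,j)·(-2y^2)^j·(-2/y^3)^(10-j), with y-exponent 2j − 3(10−j) = 5j − 30.
Set 5j − 30 = 5: j = 7.
C(10,7) = 120; (-2)^7 = -128; (-2)^3 = -8.
Coefficient = 120 · (-128) · (-8) = 122880.

122880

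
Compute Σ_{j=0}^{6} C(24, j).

1 + 24 + 276 + 2024 + 10626 + 42504 + 134596 = 190051.

190051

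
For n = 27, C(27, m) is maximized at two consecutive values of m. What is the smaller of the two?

For odd n = 27, C(27,m) peaks at m = (n−1)/2 and (n+1)/2; the smaller is 13.

13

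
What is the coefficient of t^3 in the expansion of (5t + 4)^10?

245760000

The general term is C(10,j)·(5t)^j·(4)^(10-j); the t^3 term has j = 3.
C(10,3) = 120.
Coefficient = C(10,3) · 5^3 · 4^7 = 120 · 125 · 16384 = 245760000.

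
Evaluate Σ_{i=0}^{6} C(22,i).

110056

1 + 22 + 231 + 1540 + 7315 + 26334 + 74613 = 110056.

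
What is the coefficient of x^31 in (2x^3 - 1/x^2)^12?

-24576

General term: C(12,j)·(2x^3)^j·(-1/x^2)^(12-j), with x-exponent 3j − 2(12−j) = 5j − 24.
Set 5j − 24 = 31: j = 11.
C(12,11) = 12; 2^11 = 2048; (-1)^1 = -1.
Coefficient = 12 · 2048 · (-1) = -24576.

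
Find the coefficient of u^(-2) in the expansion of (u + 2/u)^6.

240

General term: C(6,j)·(u)^j·(2/u)^(6-j), with u-exponent 1j − 1(6−j) = 2j − 6.
Set 2j − 6 = -2: j = 2.
C(6,2) = 15; 1^2 = 1; 2^4 = 16.
Coefficient = 15 · 1 · 16 = 240.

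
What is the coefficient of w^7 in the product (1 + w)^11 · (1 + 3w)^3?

Coefficient of w^7 = Σ_{j} C(11,j)·1^j·C(3,7-j)·3^(7-j) for j from 4 to 7.
= 8910 + 12474 + 4158 + 330 = 25872.

25872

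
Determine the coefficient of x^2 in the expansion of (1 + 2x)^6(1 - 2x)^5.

-20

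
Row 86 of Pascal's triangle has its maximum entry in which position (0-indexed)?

43

C(86,r) is maximized at r = 86/2 = 43.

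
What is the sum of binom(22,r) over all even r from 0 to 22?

2097152

Half of (1+1)^22 + (1−1)^22 gives the even-index sum: 2^21 = 2097152.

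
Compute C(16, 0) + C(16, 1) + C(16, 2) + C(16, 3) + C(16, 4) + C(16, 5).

6885

1 + 16 + 120 + 560 + 1820 + 4368 = 6885.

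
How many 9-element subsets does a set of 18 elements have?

48620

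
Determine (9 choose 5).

C(9,5) = C(9,4) by symmetry.
C(9,4) = (9·8·7·6) / 4! = 3024 / 24 = 126.

126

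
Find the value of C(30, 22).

5852925

C(30,22) = C(30,8) by symmetry.
C(30,8) = (30·29·28·27·26·25·24·23) / 8! = 235989936000 / 40320 = 5852925.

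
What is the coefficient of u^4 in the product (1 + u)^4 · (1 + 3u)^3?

307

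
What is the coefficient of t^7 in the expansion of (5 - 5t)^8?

The general term is C(8,j)·(5)^j·(-5t)^(8-j); the t^7 term has j = 1.
C(8,1) = 8.
Coefficient = C(8,1) · 5^1 · (-5)^7 = 8 · 5 · (-78125) = -3125000.

-3125000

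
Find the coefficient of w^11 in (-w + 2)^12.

The general term is C(12,j)·(-w)^j·(2)^(12-j); the w^11 term has j = 11.
C(12,11) = 12.
Coefficient = C(12,11) · (-1)^11 · 2^1 = 12 · (-1) · 2 = -24.

-24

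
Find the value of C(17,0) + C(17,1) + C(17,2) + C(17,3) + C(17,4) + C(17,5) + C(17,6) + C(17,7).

41226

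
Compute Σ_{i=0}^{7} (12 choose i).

1 + 12 + 66 + 220 + 495 + 792 + 924 + 792 = 3302.

3302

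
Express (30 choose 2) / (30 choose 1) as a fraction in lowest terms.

C(n,k+1)/C(n,k) = (n−k)/(k+1) = (30−1)/(1+1) = 29/2.

29/2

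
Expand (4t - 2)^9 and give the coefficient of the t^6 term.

-2752512

The general term is C(9,j)·(4t)^j·(-2)^(9-j); the t^6 term has j = 6.
C(9,6) = 84.
Coefficient = C(9,6) · 4^6 · (-2)^3 = 84 · 4096 · (-8) = -2752512.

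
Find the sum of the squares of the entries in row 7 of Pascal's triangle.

Σ C(7,j)² is the coefficient of x^7 in (1+x)^7(1+x)^7 = (1+x)^14, i.e. C(14,7) = 3432.

3432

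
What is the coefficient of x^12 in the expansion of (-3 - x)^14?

The general term is C(14,j)·(-3)^j·(-x)^(14-j); the x^12 term has j = 2.
C(14,2) = 91.
Coefficient = C(14,2) · (-3)^2 = 91 · 9 = 819.

819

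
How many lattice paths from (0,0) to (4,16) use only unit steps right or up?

Each path is a sequence of 20 steps with 4 rights: C(20,4) = 4845.

4845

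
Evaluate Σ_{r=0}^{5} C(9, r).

382

1 + 9 + 36 + 84 + 126 + 126 = 382.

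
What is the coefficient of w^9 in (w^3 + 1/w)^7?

General term: C(7,j)·(w^3)^j·(1/w)^(7-j), with w-exponent 3j − 1(7−j) = 4j − 7.
Set 4j − 7 = 9: j = 4.
C(7,4) = 35; 1^4 = 1; 1^3 = 1.
Coefficient = 35 · 1 · 1 = 35.

35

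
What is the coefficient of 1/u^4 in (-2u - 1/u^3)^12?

General term: C(12,j)·(-2u)^j·(-1/u^3)^(12-j), with u-exponent 1j − 3(12−j) = 4j − 36.
Set 4j − 36 = -4: j = 8.
C(12,8) = 495; (-2)^8 = 256; (-1)^4 = 1.
Coefficient = 495 · 256 · 1 = 126720.

126720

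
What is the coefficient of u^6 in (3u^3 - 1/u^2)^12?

General term: C(12,j)·(3u^3)^j·(-1/u^2)^(12-j), with u-exponent 3j − 2(12−j) = 5j − 24.
Set 5j − 24 = 6: j = 6.
C(12,6) = 924; 3^6 = 729; (-1)^6 = 1.
Coefficient = 924 · 729 · 1 = 673596.

673596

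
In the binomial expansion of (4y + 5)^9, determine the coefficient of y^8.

2949120

The general term is C(9,j)·(4y)^j·(5)^(9-j); the y^8 term has j = 8.
C(9,8) = 9.
Coefficient = C(9,8) · 4^8 · 5^1 = 9 · 65536 · 5 = 2949120.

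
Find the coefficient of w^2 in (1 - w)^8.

28

The general term is C(8,j)·(1)^j·(-w)^(8-j); the w^2 term has j = 6.
C(8,6) = 28.
Coefficient = C(8,6) = 28.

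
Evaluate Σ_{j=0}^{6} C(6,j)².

Σ C(6,j)² is the coefficient of x^6 in (1+x)^6(1+x)^6 = (1+x)^12, i.e. C(12,6) = 924.

924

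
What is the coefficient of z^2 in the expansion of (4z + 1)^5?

The general term is C(5,j)·(4z)^j·(1)^(5-j); the z^2 term has j = 2.
C(5,2) = 10.
Coefficient = C(5,2) · 4^2 = 10 · 16 = 160.

160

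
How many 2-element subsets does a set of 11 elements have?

C(11,2) = (11·10) / 2! = 110 / 2 = 55.

55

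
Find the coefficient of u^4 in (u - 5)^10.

3281250

The general term is C(10,j)·(u)^j·(-5)^(10-j); the u^4 term has j = 4.
C(10,4) = 210.
Coefficient = C(10,4) · (-5)^6 = 210 · 15625 = 3281250.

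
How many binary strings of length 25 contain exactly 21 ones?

12650

Choose the 21 positions: C(25,21) = 12650.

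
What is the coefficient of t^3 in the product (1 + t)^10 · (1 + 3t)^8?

5232

Coefficient of t^3 = Σ_{j} C(10,j)·1^j·C(8,3-j)·3^(3-j) for j from 0 to 3.
= 1512 + 2520 + 1080 + 120 = 5232.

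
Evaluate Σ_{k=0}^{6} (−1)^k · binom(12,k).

462

The partial alternating sum Σ_{k=0}^{6} (−1)^k C(12,k) = (−1)^6 C(11,6) = 462.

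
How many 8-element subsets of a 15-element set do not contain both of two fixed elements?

4719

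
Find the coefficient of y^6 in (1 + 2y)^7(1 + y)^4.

7700

Coefficient of y^6 = Σ_{j} C(7,j)·2^j·C(4,6-j)·1^(6-j) for j from 2 to 6.
= 84 + 1120 + 3360 + 2688 + 448 = 7700.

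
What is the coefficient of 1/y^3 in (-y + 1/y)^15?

5005

General term: C(15,j)·(-y)^j·(1/y)^(15-j), with y-exponent 1j − 1(15−j) = 2j − 15.
Set 2j − 15 = -3: j = 6.
C(15,6) = 5005; (-1)^6 = 1; 1^9 = 1.
Coefficient = 5005 · 1 · 1 = 5005.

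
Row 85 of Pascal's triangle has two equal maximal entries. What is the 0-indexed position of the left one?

42

For odd n = 85, C(85,m) peaks at m = (n−1)/2 and (n+1)/2; the smaller is 42.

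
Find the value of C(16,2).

120

C(16,2) = (16·15) / 2! = 240 / 2 = 120.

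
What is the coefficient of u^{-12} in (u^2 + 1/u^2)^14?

1001

General term: C(14,j)·(u^2)^j·(1/u^2)^(14-j), with u-exponent 2j − 2(14−j) = 4j − 28.
Set 4j − 28 = -12: j = 4.
C(14,4) = 1001; 1^4 = 1; 1^10 = 1.
Coefficient = 1001 · 1 · 1 = 1001.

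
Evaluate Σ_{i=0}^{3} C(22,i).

1 + 22 + 231 + 1540 = 1794.

1794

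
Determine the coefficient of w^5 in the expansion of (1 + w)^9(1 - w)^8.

28

Coefficient of w^5 = Σ_{j} C(9,j)·1^j·C(8,5-j)·(-1)^(5-j) for j from 0 to 5.
= (-56) + 630 + (-2016) + 2352 + (-1008) + 126 = 28.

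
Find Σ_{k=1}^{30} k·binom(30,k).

Since k·C(30,k) = 30·C(29,k−1), the sum is 30·2^29 = 30·536870912 = 16106127360.

16106127360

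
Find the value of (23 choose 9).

C(23,9) = (23·22·21·20·19·18·17·16·15) / 9! = 296541907200 / 362880 = 817190.

817190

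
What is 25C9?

2042975

C(25,9) = (25·24·23·22·21·20·19·18·17) / 9! = 741354768000 / 362880 = 2042975.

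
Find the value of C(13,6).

1716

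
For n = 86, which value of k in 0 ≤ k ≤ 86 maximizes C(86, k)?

43

C(86,k) is maximized at k = 86/2 = 43.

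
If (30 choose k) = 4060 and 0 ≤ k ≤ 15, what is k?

C(30,k) increases on 0 ≤ k ≤ 15. C(30,2) = 435 and C(30,3) = 4060, so k = 3.

3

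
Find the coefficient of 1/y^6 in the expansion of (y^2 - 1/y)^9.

General term: C(9,j)·(y^2)^j·(-1/y)^(9-j), with y-exponent 2j − 1(9−j) = 3j − 9.
Set 3j − 9 = -6: j = 1.
C(9,1) = 9; 1^1 = 1; (-1)^8 = 1.
Coefficient = 9 · 1 · 1 = 9.

9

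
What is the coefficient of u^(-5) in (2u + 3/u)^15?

5674372704

General term: C(15,j)·(2u)^j·(3/u)^(15-j), with u-exponent 1j − 1(15−j) = 2j − 15.
Set 2j − 15 = -5: j = 5.
C(15,5) = 3003; 2^5 = 32; 3^10 = 59049.
Coefficient = 3003 · 32 · 59049 = 5674372704.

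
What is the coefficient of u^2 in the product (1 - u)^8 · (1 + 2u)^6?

-8

Coefficient of u^2 = Σ_{j} C(8,j)·(-1)^j·C(6,2-j)·2^(2-j) for j from 0 to 2.
= 60 + (-96) + 28 = -8.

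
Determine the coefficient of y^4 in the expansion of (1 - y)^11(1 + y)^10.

45

Coefficient of y^4 = Σ_{j} C(11,j)·(-1)^j·C(10,4-j)·1^(4-j) for j from 0 to 4.
= 210 + (-1320) + 2475 + (-1650) + 330 = 45.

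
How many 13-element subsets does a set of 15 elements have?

C(15,13) = C(15,2) by symmetry.
C(15,2) = (15·14) / 2! = 210 / 2 = 105.

105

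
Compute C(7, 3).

35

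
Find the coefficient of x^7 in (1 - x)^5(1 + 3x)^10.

-44955

Coefficient of x^7 = Σ_{j} C(5,j)·(-1)^j·C(10,7-j)·3^(7-j) for j from 0 to 5.
= 262440 + (-765450) + 612360 + (-170100) + 16200 + (-405) = -44955.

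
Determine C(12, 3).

220

C(12,3) = (12·11·10) / 3! = 1320 / 6 = 220.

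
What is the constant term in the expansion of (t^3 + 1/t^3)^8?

70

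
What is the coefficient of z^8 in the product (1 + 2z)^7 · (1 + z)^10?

309605

Coefficient of z^8 = Σ_{j} C(7,j)·2^j·C(10,8-j)·1^(8-j) for j from 0 to 7.
= 45 + 1680 + 17640 + 70560 + 117600 + 80640 + 20160 + 1280 = 309605.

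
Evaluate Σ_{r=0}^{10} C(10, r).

Setting x = 1 in (1+x)^10 gives Σ C(10,r) = 2^10 = 1024.

1024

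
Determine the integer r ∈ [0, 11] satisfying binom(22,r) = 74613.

C(22,r) increases on 0 ≤ r ≤ 11. C(22,5) = 26334 and C(22,6) = 74613, so r = 6.

6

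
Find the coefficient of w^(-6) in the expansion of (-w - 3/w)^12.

General term: C(12,j)·(-w)^j·(-3/w)^(12-j), with w-exponent 1j − 1(12−j) = 2j − 12.
Set 2j − 12 = -6: j = 3.
C(12,3) = 220; (-1)^3 = -1; (-3)^9 = -19683.
Coefficient = 220 · (-1) · (-19683) = 4330260.

4330260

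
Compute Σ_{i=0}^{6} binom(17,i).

21778

1 + 17 + 136 + 680 + 2380 + 6188 + 12376 = 21778.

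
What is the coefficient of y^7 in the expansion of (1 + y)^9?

The general term is C(9,j)·(1)^j·(y)^(9-j); the y^7 term has j = 2.
C(9,2) = 36.
Coefficient = C(9,2) = 36.

36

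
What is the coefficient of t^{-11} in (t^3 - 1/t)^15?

General term: C(15,j)·(t^3)^j·(-1/t)^(15-j), with t-exponent 3j − 1(15−j) = 4j − 15.
Set 4j − 15 = -11: j = 1.
C(15,1) = 15; 1^1 = 1; (-1)^14 = 1.
Coefficient = 15 · 1 · 1 = 15.

15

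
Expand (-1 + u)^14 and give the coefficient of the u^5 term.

The general term is C(14,j)·(-1)^j·(u)^(14-j); the u^5 term has j = 9.
C(14,9) = 2002.
Coefficient = C(14,9) · (-1)^9 = 2002 · (-1) = -2002.

-2002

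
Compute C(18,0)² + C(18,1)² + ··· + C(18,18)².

By Vandermonde's identity, Σ C(18,r)² = C(36,18) = 9075135300.

9075135300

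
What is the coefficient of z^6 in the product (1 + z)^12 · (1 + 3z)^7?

Coefficient of z^6 = Σ_{j} C(12,j)·1^j·C(7,6-j)·3^(6-j) for j from 0 to 6.
= 5103 + 61236 + 187110 + 207900 + 93555 + 16632 + 924 = 572460.

572460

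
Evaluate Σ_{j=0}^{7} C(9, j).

1 + 9 + 36 + 84 + 126 + 126 + 84 + 36 = 502.

502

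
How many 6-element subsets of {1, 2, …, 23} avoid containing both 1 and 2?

All 6-subsets: C(23,6) = 100947. Those containing both fixed elements: C(21,4) = 5985.
100947 − 5985 = 94962.

94962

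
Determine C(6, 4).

C(6,4) = C(6,2) by symmetry.
C(6,2) = (6·5) / 2! = 30 / 2 = 15.

15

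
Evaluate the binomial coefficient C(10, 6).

210

C(10,6) = C(10,4) by symmetry.
C(10,4) = (10·9·8·7) / 4! = 5040 / 24 = 210.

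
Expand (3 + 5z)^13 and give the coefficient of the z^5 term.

26387521875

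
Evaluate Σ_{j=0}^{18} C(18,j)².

9075135300

Σ C(18,j)² is the coefficient of x^18 in (1+x)^18(1+x)^18 = (1+x)^36, i.e. C(36,18) = 9075135300.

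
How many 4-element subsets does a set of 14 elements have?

1001

C(14,4) = (14·13·12·11) / 4! = 24024 / 24 = 1001.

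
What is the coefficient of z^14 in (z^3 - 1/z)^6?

-6

General term: C(6,j)·(z^3)^j·(-1/z)^(6-j), with z-exponent 3j − 1(6−j) = 4j − 6.
Set 4j − 6 = 14: j = 5.
C(6,5) = 6; 1^5 = 1; (-1)^1 = -1.
Coefficient = 6 · 1 · (-1) = -6.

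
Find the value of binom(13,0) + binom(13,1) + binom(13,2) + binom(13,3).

378

1 + 13 + 78 + 286 = 378.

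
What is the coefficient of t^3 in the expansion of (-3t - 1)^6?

The general term is C(6,j)·(-3t)^j·(-1)^(6-j); the t^3 term has j = 3.
C(6,3) = 20.
Coefficient = C(6,3) · (-3)^3 · (-1)^3 = 20 · (-27) · (-1) = 540.

540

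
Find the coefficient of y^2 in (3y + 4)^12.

The general term is C(12,j)·(3y)^j·(4)^(12-j); the y^2 term has j = 2.
C(12,2) = 66.
Coefficient = C(12,2) · 3^2 · 4^10 = 66 · 9 · 1048576 = 622854144.

622854144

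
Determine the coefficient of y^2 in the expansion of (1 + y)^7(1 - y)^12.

Coefficient of y^2 = Σ_{j} C(7,j)·1^j·C(12,2-j)·(-1)^(2-j) for j from 0 to 2.
= 66 + (-84) + 21 = 3.

3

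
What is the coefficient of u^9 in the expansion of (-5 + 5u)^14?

-12219238281250

The general term is C(14,j)·(-5)^j·(5u)^(14-j); the u^9 term has j = 5.
C(14,5) = 2002.
Coefficient = C(14,5) · (-5)^5 · 5^9 = 2002 · (-3125) · 1953125 = -12219238281250.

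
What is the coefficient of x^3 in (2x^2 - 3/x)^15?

-6304858560

General term: C(15,j)·(2x^2)^j·(-3/x)^(15-j), with x-exponent 2j − 1(15−j) = 3j − 15.
Set 3j − 15 = 3: j = 6.
C(15,6) = 5005; 2^6 = 64; (-3)^9 = -19683.
Coefficient = 5005 · 64 · (-19683) = -6304858560.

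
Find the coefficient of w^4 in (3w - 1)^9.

-10206

The general term is C(9,j)·(3w)^j·(-1)^(9-j); the w^4 term has j = 4.
C(9,4) = 126.
Coefficient = C(9,4) · 3^4 · (-1)^5 = 126 · 81 · (-1) = -10206.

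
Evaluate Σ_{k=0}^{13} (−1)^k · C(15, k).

-14

The partial alternating sum Σ_{k=0}^{13} (−1)^k C(15,k) = (−1)^13 C(14,13) = -14.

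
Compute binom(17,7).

19448

C(17,7) = (17·16·15·14·13·12·11) / 7! = 98017920 / 5040 = 19448.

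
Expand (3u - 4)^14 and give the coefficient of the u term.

-2818572288

The general term is C(14,j)·(3u)^j·(-4)^(14-j); the u^1 term has j = 1.
C(14,1) = 14.
Coefficient = C(14,1) · 3^1 · (-4)^13 = 14 · 3 · (-67108864) = -2818572288.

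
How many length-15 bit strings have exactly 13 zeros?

105

Choose the 13 positions: C(15,13) = 105.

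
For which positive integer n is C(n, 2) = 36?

9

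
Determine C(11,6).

C(11,6) = C(11,5) by symmetry.
C(11,5) = (11·10·9·8·7) / 5! = 55440 / 120 = 462.

462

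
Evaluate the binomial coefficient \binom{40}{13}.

C(40,13) = (40·39·38·37·36·35·34·33·32·31·30·29·28) / 13! = 74931129164795904000 / 6227020800 = 12033222880.

12033222880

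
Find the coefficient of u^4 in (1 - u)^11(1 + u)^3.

Coefficient of u^4 = Σ_{j} C(11,j)·(-1)^j·C(3,4-j)·1^(4-j) for j from 1 to 4.
= (-11) + 165 + (-495) + 330 = -11.

-11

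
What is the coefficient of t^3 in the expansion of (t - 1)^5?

10

The general term is C(5,j)·(t)^j·(-1)^(5-j); the t^3 term has j = 3.
C(5,3) = 10.
Coefficient = C(5,3) = 10.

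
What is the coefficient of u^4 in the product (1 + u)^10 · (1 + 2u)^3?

1550

Coefficient of u^4 = Σ_{j} C(10,j)·1^j·C(3,4-j)·2^(4-j) for j from 1 to 4.
= 80 + 540 + 720 + 210 = 1550.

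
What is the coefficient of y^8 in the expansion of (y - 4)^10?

720

The general term is C(10,j)·(y)^j·(-4)^(10-j); the y^8 term has j = 8.
C(10,8) = 45.
Coefficient = C(10,8) · (-4)^2 = 45 · 16 = 720.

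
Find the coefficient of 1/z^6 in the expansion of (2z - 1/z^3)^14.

General term: C(14,j)·(2z)^j·(-1/z^3)^(14-j), with z-exponent 1j − 3(14−j) = 4j − 42.
Set 4j − 42 = -6: j = 9.
C(14,9) = 2002; 2^9 = 512; (-1)^5 = -1.
Coefficient = 2002 · 512 · (-1) = -1025024.

-1025024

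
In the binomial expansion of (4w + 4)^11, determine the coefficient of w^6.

1937768448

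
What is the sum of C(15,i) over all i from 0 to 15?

32768

Setting x = 1 in (1+x)^15 gives Σ C(15,i) = 2^15 = 32768.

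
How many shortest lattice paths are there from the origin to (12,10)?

646646

Each path is a sequence of 22 steps with 12 rights: C(22,12) = 646646.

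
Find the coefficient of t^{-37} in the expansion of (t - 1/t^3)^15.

-105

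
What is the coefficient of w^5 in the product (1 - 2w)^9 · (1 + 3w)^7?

1449

Coefficient of w^5 = Σ_{j} C(9,j)·(-2)^j·C(7,5-j)·3^(5-j) for j from 0 to 5.
= 5103 + (-51030) + 136080 + (-127008) + 42336 + (-4032) = 1449.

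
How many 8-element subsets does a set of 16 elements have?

12870

C(16,8) = (16·15·14·13·12·11·10·9) / 8! = 518918400 / 40320 = 12870.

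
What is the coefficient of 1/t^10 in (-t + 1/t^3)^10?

General term: C(10,j)·(-t)^j·(1/t^3)^(10-j), with t-exponent 1j − 3(10−j) = 4j − 30.
Set 4j − 30 = -10: j = 5.
C(10,5) = 252; (-1)^5 = -1; 1^5 = 1.
Coefficient = 252 · (-1) · 1 = -252.

-252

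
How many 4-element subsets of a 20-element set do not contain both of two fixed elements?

4692

All 4-subsets: C(20,4) = 4845. Those containing both fixed elements: C(18,2) = 153.
4845 − 153 = 4692.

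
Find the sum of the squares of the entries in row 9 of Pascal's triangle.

By Vandermonde's identity, Σ C(9,r)² = C(18,9) = 48620.

48620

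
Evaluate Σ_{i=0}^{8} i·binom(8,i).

1024

Differentiating (1+x)^8 and setting x=1: Σ i·C(8,i) = 8·2^7 = 1024.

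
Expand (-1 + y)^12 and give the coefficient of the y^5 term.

The general term is C(12,j)·(-1)^j·(y)^(12-j); the y^5 term has j = 7.
C(12,7) = 792.
Coefficient = C(12,7) · (-1)^7 = 792 · (-1) = -792.

-792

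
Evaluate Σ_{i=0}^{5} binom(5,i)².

By Vandermonde's identity, Σ C(5,i)² = C(10,5) = 252.

252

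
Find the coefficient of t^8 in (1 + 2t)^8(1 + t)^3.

10496

Coefficient of t^8 = Σ_{j} C(8,j)·2^j·C(3,8-j)·1^(8-j) for j from 5 to 8.
= 1792 + 5376 + 3072 + 256 = 10496.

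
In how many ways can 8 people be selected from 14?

3003

This is C(14,8) = 3003.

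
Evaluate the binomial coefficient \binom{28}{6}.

C(28,6) = (28·27·26·25·24·23) / 6! = 271252800 / 720 = 376740.

376740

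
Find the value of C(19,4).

C(19,4) = (19·18·17·16) / 4! = 93024 / 24 = 3876.

3876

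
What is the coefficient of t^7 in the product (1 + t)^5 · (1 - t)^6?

10

Coefficient of t^7 = Σ_{j} C(5,j)·1^j·C(6,7-j)·(-1)^(7-j) for j from 1 to 5.
= 5 + (-60) + 150 + (-100) + 15 = 10.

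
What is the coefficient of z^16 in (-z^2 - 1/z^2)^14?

General term: C(14,j)·(-z^2)^j·(-1/z^2)^(14-j), with z-exponent 2j − 2(14−j) = 4j − 28.
Set 4j − 28 = 16: j = 11.
C(14,11) = 364; (-1)^11 = -1; (-1)^3 = -1.
Coefficient = 364 · (-1) · (-1) = 364.

364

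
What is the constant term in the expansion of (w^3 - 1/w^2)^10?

210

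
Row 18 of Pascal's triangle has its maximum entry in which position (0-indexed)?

9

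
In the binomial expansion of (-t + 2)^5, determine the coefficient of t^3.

The general term is C(5,j)·(-t)^j·(2)^(5-j); the t^3 term has j = 3.
C(5,3) = 10.
Coefficient = C(5,3) · (-1)^3 · 2^2 = 10 · (-1) · 4 = -40.

-40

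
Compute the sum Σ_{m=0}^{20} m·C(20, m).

10485760

Since m·C(20,m) = 20·C(19,m−1), the sum is 20·2^19 = 20·524288 = 10485760.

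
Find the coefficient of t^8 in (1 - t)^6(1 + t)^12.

-66

Coefficient of t^8 = Σ_{j} C(6,j)·(-1)^j·C(12,8-j)·1^(8-j) for j from 0 to 6.
= 495 + (-4752) + 13860 + (-15840) + 7425 + (-1320) + 66 = -66.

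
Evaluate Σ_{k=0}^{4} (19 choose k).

5036

1 + 19 + 171 + 969 + 3876 = 5036.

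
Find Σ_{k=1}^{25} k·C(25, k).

419430400

Since k·C(25,k) = 25·C(24,k−1), the sum is 25·2^24 = 25·16777216 = 419430400.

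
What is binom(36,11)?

600805296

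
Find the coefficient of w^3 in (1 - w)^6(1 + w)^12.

-16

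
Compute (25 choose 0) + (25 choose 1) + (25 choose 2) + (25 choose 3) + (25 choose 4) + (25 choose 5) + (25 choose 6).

1 + 25 + 300 + 2300 + 12650 + 53130 + 177100 = 245506.

245506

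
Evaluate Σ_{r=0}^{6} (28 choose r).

499178

1 + 28 + 378 + 3276 + 20475 + 98280 + 376740 = 499178.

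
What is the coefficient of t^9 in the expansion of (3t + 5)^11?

27064125

The general term is C(11,j)·(3t)^j·(5)^(11-j); the t^9 term has j = 9.
C(11,9) = 55.
Coefficient = C(11,9) · 3^9 · 5^2 = 55 · 19683 · 25 = 27064125.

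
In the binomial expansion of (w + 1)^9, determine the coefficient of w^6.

The general term is C(9,j)·(w)^j·(1)^(9-j); the w^6 term has j = 6.
C(9,6) = 84.
Coefficient = C(9,6) = 84.

84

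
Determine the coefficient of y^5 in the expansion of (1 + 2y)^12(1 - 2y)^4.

Coefficient of y^5 = Σ_{j} C(12,j)·2^j·C(4,5-j)·(-2)^(5-j) for j from 1 to 5.
= 384 + (-8448) + 42240 + (-63360) + 25344 = -3840.

-3840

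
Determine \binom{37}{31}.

2324784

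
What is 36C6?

C(36,6) = (36·35·34·33·32·31) / 6! = 1402410240 / 720 = 1947792.

1947792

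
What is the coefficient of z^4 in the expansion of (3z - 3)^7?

The general term is C(7,j)·(3z)^j·(-3)^(7-j); the z^4 term has j = 4.
C(7,4) = 35.
Coefficient = C(7,4) · 3^4 · (-3)^3 = 35 · 81 · (-27) = -76545.

-76545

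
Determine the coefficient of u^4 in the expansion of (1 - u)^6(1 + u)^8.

Coefficient of u^4 = Σ_{j} C(6,j)·(-1)^j·C(8,4-j)·1^(4-j) for j from 0 to 4.
= 70 + (-336) + 420 + (-160) + 15 = 9.

9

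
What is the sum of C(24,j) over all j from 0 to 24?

16777216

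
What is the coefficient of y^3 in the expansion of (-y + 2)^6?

-160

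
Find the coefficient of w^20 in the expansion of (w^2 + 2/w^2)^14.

General term: C(14,j)·(w^2)^j·(2/w^2)^(14-j), with w-exponent 2j − 2(14−j) = 4j − 28.
Set 4j − 28 = 20: j = 12.
C(14,12) = 91; 1^12 = 1; 2^2 = 4.
Coefficient = 91 · 1 · 4 = 364.

364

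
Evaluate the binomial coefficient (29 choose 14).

C(29,14) = (29·28·27·26·25·24·23·22·21·20·19·18·17·16) / 14! = 6761440164390912000 / 87178291200 = 77558760.

77558760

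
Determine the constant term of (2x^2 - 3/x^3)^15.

1868106240

General term: C(15,j)·(2x^2)^j·(-3/x^3)^(15-j), with x-exponent 2j − 3(15−j) = 5j − 45.
Set 5j − 45 = 0: j = 9.
C(15,9) = 5005; 2^9 = 512; (-3)^6 = 729.
Coefficient = 5005 · 512 · 729 = 1868106240.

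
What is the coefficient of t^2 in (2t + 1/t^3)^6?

General term: C(6,j)·(2t)^j·(1/t^3)^(6-j), with t-exponent 1j − 3(6−j) = 4j − 18.
Set 4j − 18 = 2: j = 5.
C(6,5) = 6; 2^5 = 32; 1^1 = 1.
Coefficient = 6 · 32 · 1 = 192.

192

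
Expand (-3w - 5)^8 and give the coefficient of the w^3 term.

The general term is C(8,j)·(-3w)^j·(-5)^(8-j); the w^3 term has j = 3.
C(8,3) = 56.
Coefficient = C(8,3) · (-3)^3 · (-5)^5 = 56 · (-27) · (-3125) = 4725000.

4725000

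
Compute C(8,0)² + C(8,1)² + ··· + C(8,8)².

12870

By Vandermonde's identity, Σ C(8,r)² = C(16,8) = 12870.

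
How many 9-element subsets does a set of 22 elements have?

497420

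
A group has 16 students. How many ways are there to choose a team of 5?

4368

This is C(16,5) = 4368.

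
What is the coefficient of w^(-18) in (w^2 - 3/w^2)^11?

General term: C(11,j)·(w^2)^j·(-3/w^2)^(11-j), with w-exponent 2j − 2(11−j) = 4j − 22.
Set 4j − 22 = -18: j = 1.
C(11,1) = 11; 1^1 = 1; (-3)^10 = 59049.
Coefficient = 11 · 1 · 59049 = 649539.

649539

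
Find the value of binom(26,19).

657800

C(26,19) = C(26,7) by symmetry.
C(26,7) = (26·25·24·23·22·21·20) / 7! = 3315312000 / 5040 = 657800.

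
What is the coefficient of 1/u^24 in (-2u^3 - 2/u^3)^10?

10240

General term: C(10,j)·(-2u^3)^j·(-2/u^3)^(10-j), with u-exponent 3j − 3(10−j) = 6j − 30.
Set 6j − 30 = -24: j = 1.
C(10,1) = 10; (-2)^1 = -2; (-2)^9 = -512.
Coefficient = 10 · (-2) · (-512) = 10240.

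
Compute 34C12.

C(34,12) = (34·33·32·31·30·29·28·27·26·25·24·23) / 12! = 262662462526464000 / 479001600 = 548354040.

548354040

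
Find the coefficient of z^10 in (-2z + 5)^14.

640640000

The general term is C(14,j)·(-2z)^j·(5)^(14-j); the z^10 term has j = 10.
C(14,10) = 1001.
Coefficient = C(14,10) · (-2)^10 · 5^4 = 1001 · 1024 · 625 = 640640000.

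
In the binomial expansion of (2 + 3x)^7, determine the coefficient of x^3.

15120

The general term is C(7,j)·(2)^j·(3x)^(7-j); the x^3 term has j = 4.
C(7,4) = 35.
Coefficient = C(7,4) · 2^4 · 3^3 = 35 · 16 · 27 = 15120.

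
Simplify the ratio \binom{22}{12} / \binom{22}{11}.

11/12

C(n,k+1)/C(n,k) = (n−k)/(k+1) = (22−11)/(11+1) = 11/12.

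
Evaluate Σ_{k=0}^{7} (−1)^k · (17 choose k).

The partial alternating sum Σ_{k=0}^{7} (−1)^k C(17,k) = (−1)^7 C(16,7) = -11440.

-11440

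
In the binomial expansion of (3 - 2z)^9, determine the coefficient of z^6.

The general term is C(9,j)·(3)^j·(-2z)^(9-j); the z^6 term has j = 3.
C(9,3) = 84.
Coefficient = C(9,3) · 3^3 · (-2)^6 = 84 · 27 · 64 = 145152.

145152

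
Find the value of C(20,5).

15504

C(20,5) = (20·19·18·17·16) / 5! = 1860480 / 120 = 15504.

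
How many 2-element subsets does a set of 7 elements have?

C(7,2) = (7·6) / 2! = 42 / 2 = 21.

21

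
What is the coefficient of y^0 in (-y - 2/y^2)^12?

7920

General term: C(12,j)·(-y)^j·(-2/y^2)^(12-j), with y-exponent 1j − 2(12−j) = 3j − 24.
Set 3j − 24 = 0: j = 8.
C(12,8) = 495; (-1)^8 = 1; (-2)^4 = 16.
Coefficient = 495 · 1 · 16 = 7920.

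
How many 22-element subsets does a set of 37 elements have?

9364199760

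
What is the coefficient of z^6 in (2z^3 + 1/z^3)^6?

240

General term: C(6,j)·(2z^3)^j·(1/z^3)^(6-j), with z-exponent 3j − 3(6−j) = 6j − 18.
Set 6j − 18 = 6: j = 4.
C(6,4) = 15; 2^4 = 16; 1^2 = 1.
Coefficient = 15 · 16 · 1 = 240.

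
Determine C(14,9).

2002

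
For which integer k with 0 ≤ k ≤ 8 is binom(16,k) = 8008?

6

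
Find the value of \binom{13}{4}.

C(13,4) = (13·12·11·10) / 4! = 17160 / 24 = 715.

715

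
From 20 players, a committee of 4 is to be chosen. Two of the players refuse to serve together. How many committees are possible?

4692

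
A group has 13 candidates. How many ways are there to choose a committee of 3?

286

This is C(13,3) = 286.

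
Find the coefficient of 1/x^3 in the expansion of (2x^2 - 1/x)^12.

General term: C(12,j)·(2x^2)^j·(-1/x)^(12-j), with x-exponent 2j − 1(12−j) = 3j − 12.
Set 3j − 12 = -3: j = 3.
C(12,3) = 220; 2^3 = 8; (-1)^9 = -1.
Coefficient = 220 · 8 · (-1) = -1760.

-1760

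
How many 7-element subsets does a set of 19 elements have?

C(19,7) = (19·18·17·16·15·14·13) / 7! = 253955520 / 5040 = 50388.

50388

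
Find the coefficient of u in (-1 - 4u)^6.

24

The general term is C(6,j)·(-1)^j·(-4u)^(6-j); the u^1 term has j = 5.
C(6,5) = 6.
Coefficient = C(6,5) · (-1)^5 · (-4)^1 = 6 · (-1) · (-4) = 24.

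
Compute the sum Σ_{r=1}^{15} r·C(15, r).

Differentiating (1+x)^15 and setting x=1: Σ r·C(15,r) = 15·2^14 = 245760.

245760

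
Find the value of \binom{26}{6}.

230230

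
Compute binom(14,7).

3432

C(14,7) = (14·13·12·11·10·9·8) / 7! = 17297280 / 5040 = 3432.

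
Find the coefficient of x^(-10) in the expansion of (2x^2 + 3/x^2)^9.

314928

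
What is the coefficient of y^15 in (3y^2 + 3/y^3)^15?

General term: C(15,j)·(3y^2)^j·(3/y^3)^(15-j), with y-exponent 2j − 3(15−j) = 5j − 45.
Set 5j − 45 = 15: j = 12.
C(15,12) = 455; 3^12 = 531441; 3^3 = 27.
Coefficient = 455 · 531441 · 27 = 6528752685.

6528752685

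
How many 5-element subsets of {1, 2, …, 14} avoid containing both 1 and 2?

All 5-subsets: C(14,5) = 2002. Those containing both fixed elements: C(12,3) = 220.
2002 − 220 = 1782.

1782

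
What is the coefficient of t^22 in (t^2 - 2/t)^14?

364

General term: C(14,j)·(t^2)^j·(-2/t)^(14-j), with t-exponent 2j − 1(14−j) = 3j − 14.
Set 3j − 14 = 22: j = 12.
C(14,12) = 91; 1^12 = 1; (-2)^2 = 4.
Coefficient = 91 · 1 · 4 = 364.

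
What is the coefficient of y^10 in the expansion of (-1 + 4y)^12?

69206016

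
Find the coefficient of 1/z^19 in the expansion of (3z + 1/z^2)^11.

33

General term: C(11,j)·(3z)^j·(1/z^2)^(11-j), with z-exponent 1j − 2(11−j) = 3j − 22.
Set 3j − 22 = -19: j = 1.
C(11,1) = 11; 3^1 = 3; 1^10 = 1.
Coefficient = 11 · 3 · 1 = 33.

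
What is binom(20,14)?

38760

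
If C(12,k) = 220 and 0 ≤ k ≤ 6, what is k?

3

C(12,k) increases on 0 ≤ k ≤ 6. C(12,2) = 66 and C(12,3) = 220, so k = 3.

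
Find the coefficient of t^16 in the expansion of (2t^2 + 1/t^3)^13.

General term: C(13,j)·(2t^2)^j·(1/t^3)^(13-j), with t-exponent 2j − 3(13−j) = 5j − 39.
Set 5j − 39 = 16: j = 11.
C(13,11) = 78; 2^11 = 2048; 1^2 = 1.
Coefficient = 78 · 2048 · 1 = 159744.

159744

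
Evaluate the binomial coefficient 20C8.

125970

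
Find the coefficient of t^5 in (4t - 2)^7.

The general term is C(7,j)·(4t)^j·(-2)^(7-j); the t^5 term has j = 5.
C(7,5) = 21.
Coefficient = C(7,5) · 4^5 · (-2)^2 = 21 · 1024 · 4 = 86016.

86016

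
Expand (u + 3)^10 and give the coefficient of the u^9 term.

30

The general term is C(10,j)·(u)^j·(3)^(10-j); the u^9 term has j = 9.
C(10,9) = 10.
Coefficient = C(10,9) · 3^1 = 10 · 3 = 30.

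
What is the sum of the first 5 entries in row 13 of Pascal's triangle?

1093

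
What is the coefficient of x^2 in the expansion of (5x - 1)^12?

The general term is C(12,j)·(5x)^j·(-1)^(12-j); the x^2 term has j = 2.
C(12,2) = 66.
Coefficient = C(12,2) · 5^2 = 66 · 25 = 1650.

1650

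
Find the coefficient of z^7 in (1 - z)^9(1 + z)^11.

Coefficient of z^7 = Σ_{j} C(9,j)·(-1)^j·C(11,7-j)·1^(7-j) for j from 0 to 7.
= 330 + (-4158) + 16632 + (-27720) + 20790 + (-6930) + 924 + (-36) = -168.

-168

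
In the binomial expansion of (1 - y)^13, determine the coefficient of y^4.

715

The general term is C(13,j)·(1)^j·(-y)^(13-j); the y^4 term has j = 9.
C(13,9) = 715.
Coefficient = C(13,9) = 715.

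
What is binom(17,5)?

C(17,5) = (17·16·15·14·13) / 5! = 742560 / 120 = 6188.

6188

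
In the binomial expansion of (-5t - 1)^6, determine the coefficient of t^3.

The general term is C(6,j)·(-5t)^j·(-1)^(6-j); the t^3 term has j = 3.
C(6,3) = 20.
Coefficient = C(6,3) · (-5)^3 · (-1)^3 = 20 · (-125) · (-1) = 2500.

2500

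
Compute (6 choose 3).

C(6,3) = (6·5·4) / 3! = 120 / 6 = 20.

20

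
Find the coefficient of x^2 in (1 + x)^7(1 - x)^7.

-7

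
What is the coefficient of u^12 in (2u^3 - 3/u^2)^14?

General term: C(14,j)·(2u^3)^j·(-3/u^2)^(14-j), with u-exponent 3j − 2(14−j) = 5j − 28.
Set 5j − 28 = 12: j = 8.
C(14,8) = 3003; 2^8 = 256; (-3)^6 = 729.
Coefficient = 3003 · 256 · 729 = 560431872.

560431872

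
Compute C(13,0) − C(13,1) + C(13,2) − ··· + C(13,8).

495

The partial alternating sum Σ_{k=0}^{8} (−1)^k C(13,k) = (−1)^8 C(12,8) = 495.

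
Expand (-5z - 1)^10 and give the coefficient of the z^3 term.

The general term is C(10,j)·(-5z)^j·(-1)^(10-j); the z^3 term has j = 3.
C(10,3) = 120.
Coefficient = C(10,3) · (-5)^3 · (-1)^7 = 120 · (-125) · (-1) = 15000.

15000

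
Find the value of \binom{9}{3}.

84

C(9,3) = (9·8·7) / 3! = 504 / 6 = 84.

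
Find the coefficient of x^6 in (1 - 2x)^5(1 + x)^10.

Coefficient of x^6 = Σ_{j} C(5,j)·(-2)^j·C(10,6-j)·1^(6-j) for j from 0 to 5.
= 210 + (-2520) + 8400 + (-9600) + 3600 + (-320) = -230.

-230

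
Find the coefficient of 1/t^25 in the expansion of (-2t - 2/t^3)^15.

General term: C(15,j)·(-2t)^j·(-2/t^3)^(15-j), with t-exponent 1j − 3(15−j) = 4j − 45.
Set 4j − 45 = -25: j = 5.
C(15,5) = 3003; (-2)^5 = -32; (-2)^10 = 1024.
Coefficient = 3003 · (-32) · 1024 = -98402304.

-98402304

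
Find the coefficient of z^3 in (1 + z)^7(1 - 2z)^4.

3

Coefficient of z^3 = Σ_{j} C(7,j)·1^j·C(4,3-j)·(-2)^(3-j) for j from 0 to 3.
= (-32) + 168 + (-168) + 35 = 3.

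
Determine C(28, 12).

30421755

C(28,12) = (28·27·26·25·24·23·22·21·20·19·18·17) / 12! = 14572069319808000 / 479001600 = 30421755.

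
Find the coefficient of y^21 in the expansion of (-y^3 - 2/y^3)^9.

General term: C(9,j)·(-y^3)^j·(-2/y^3)^(9-j), with y-exponent 3j − 3(9−j) = 6j − 27.
Set 6j − 27 = 21: j = 8.
C(9,8) = 9; (-1)^8 = 1; (-2)^1 = -2.
Coefficient = 9 · 1 · (-2) = -18.

-18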